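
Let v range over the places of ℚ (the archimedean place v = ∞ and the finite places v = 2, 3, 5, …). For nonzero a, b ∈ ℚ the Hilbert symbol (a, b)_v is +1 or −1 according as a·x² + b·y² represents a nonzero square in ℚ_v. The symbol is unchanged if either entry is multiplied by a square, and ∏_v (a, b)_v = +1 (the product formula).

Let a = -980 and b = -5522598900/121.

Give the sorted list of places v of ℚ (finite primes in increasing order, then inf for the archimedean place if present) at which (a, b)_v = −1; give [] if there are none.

Mod squares: a ≡ -5, b ≡ -741. Check v ∈ {∞, 2, 3, 5, 7, 11, 13, 19}.
v=∞: -5 < 0 and -741 < 0  ⇒  (a,b)_∞ = -1.
v=5: a=5^1·(≡4), b=5^2·(≡4) mod 5; (4|5)=+1, (4|5)=+1; (−1)^{1·2·2}·(+1)^2·(+1)^1 = +1.
v=19: a=19^0·(≡8), b=19^1·(≡3) mod 19; (8|19)=-1, (3|19)=-1; (−1)^{0·1·9}·(-1)^1·(-1)^0 = -1.
v=2: v_2(a)=2, v_2(b)=2; units ≡ 3, 3 (mod 8); ε·ε+αω+βω = 1·1+2·1+2·1 ≡ 1  ⇒  (a,b)_2 = -1.
v=13: a=13^0·(≡8), b=13^3·(≡8) mod 13; (8|13)=-1, (8|13)=-1; (−1)^{0·3·6}·(-1)^3·(-1)^0 = -1.
v=3: a=3^0·(≡1), b=3^3·(≡2) mod 3; (1|3)=+1, (2|3)=-1; (−1)^{0·3·1}·(+1)^3·(-1)^0 = +1.
v=11: a=11^0·(≡10), b=11^-2·(≡6) mod 11; (10|11)=-1, (6|11)=-1; (−1)^{0·-2·5}·(-1)^-2·(-1)^0 = +1.
v=7: a=7^2·(≡1), b=7^2·(≡2) mod 7; (1|7)=+1, (2|7)=+1; (−1)^{2·2·3}·(+1)^2·(+1)^2 = +1.
|Ram(-5, -741)| = 4, even; anisotropic at {2, 13, 19, ∞}.

[2, 13, 19, inf]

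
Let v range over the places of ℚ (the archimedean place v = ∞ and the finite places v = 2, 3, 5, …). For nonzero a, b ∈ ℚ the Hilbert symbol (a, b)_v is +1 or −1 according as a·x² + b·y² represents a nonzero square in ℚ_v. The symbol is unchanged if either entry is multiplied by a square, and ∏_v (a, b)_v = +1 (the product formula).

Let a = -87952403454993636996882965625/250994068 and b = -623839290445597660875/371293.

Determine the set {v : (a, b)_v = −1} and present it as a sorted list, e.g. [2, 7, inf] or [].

[5, 17, 29, 31, 37, inf]

Mod squares: a ≡ -698356685, b ≡ -1873495. Check v ∈ {∞, 2, 3, 5, 7, 13, 17, 19, 29, 31, 37, 41}.
v=7: a=7^2·(≡2), b=7^2·(≡3) mod 7; (2|7)=+1, (3|7)=-1; (−1)^{2·2·3}·(+1)^2·(-1)^2 = +1.
v=5: a=5^5·(≡2), b=5^3·(≡1) mod 5; (2|5)=-1, (1|5)=+1; (−1)^{5·3·2}·(-1)^3·(+1)^5 = -1.
v=19: a=19^1·(≡12), b=19^1·(≡16) mod 19; (12|19)=-1, (16|19)=+1; (−1)^{1·1·9}·(-1)^1·(+1)^1 = +1.
v=41: a=41^4·(≡25), b=41^3·(≡18) mod 41; (25|41)=+1, (18|41)=+1; (−1)^{4·3·20}·(+1)^3·(+1)^4 = +1.
v=37: a=37^1·(≡9), b=37^1·(≡13) mod 37; (9|37)=+1, (13|37)=-1; (−1)^{1·1·18}·(+1)^1·(-1)^1 = -1.
v=29: a=29^3·(≡6), b=29^2·(≡21) mod 29; (6|29)=+1, (21|29)=-1; (−1)^{3·2·14}·(+1)^2·(-1)^3 = -1.
v=2: v_2(a)=-2, v_2(b)=0; units ≡ 3, 1 (mod 8); ε·ε+αω+βω = 1·0+-2·0+0·1 ≡ 0  ⇒  (a,b)_2 = +1.
v=13: a=13^-7·(≡3), b=13^-5·(≡1) mod 13; (3|13)=+1, (1|13)=+1; (−1)^{-7·-5·6}·(+1)^-5·(+1)^-7 = +1.
v=31: a=31^3·(≡27), b=31^2·(≡3) mod 31; (27|31)=-1, (3|31)=-1; (−1)^{3·2·15}·(-1)^2·(-1)^3 = -1.
v=3: a=3^4·(≡1), b=3^2·(≡2) mod 3; (1|3)=+1, (2|3)=-1; (−1)^{4·2·1}·(+1)^2·(-1)^4 = +1.
v=17: a=17^3·(≡1), b=17^2·(≡11) mod 17; (1|17)=+1, (11|17)=-1; (−1)^{3·2·8}·(+1)^2·(-1)^3 = -1.
v=∞: -698356685 < 0 and -1873495 < 0  ⇒  (a,b)_∞ = -1.
|Ram(-698356685, -1873495)| = 6, even; anisotropic at {5, 17, 29, 31, 37, ∞}.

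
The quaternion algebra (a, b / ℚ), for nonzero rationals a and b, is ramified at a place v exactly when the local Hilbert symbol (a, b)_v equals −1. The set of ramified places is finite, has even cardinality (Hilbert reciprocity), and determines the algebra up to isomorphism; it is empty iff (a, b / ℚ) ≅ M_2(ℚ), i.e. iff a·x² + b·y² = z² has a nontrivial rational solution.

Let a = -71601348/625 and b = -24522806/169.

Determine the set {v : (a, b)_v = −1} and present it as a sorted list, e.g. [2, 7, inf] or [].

[7, 11, 17, inf]

Mod squares: a ≡ -365313, b ≡ -84854. Check v ∈ {∞, 2, 3, 5, 7, 11, 13, 17, 19, 29}.
v=19: a=19^1·(≡16), b=19^1·(≡2) mod 19; (16|19)=+1, (2|19)=-1; (−1)^{1·1·9}·(+1)^1·(-1)^1 = +1.
v=7: a=7^2·(≡6), b=7^1·(≡4) mod 7; (6|7)=-1, (4|7)=+1; (−1)^{2·1·3}·(-1)^1·(+1)^2 = -1.
v=13: a=13^1·(≡5), b=13^-2·(≡4) mod 13; (5|13)=-1, (4|13)=+1; (−1)^{1·-2·6}·(-1)^-2·(+1)^1 = +1.
v=11: a=11^0·(≡8), b=11^1·(≡6) mod 11; (8|11)=-1, (6|11)=-1; (−1)^{0·1·5}·(-1)^1·(-1)^0 = -1.
v=5: a=5^-4·(≡2), b=5^0·(≡1) mod 5; (2|5)=-1, (1|5)=+1; (−1)^{-4·0·2}·(-1)^0·(+1)^-4 = +1.
v=∞: -365313 < 0 and -84854 < 0  ⇒  (a,b)_∞ = -1.
v=17: a=17^1·(≡15), b=17^2·(≡7) mod 17; (15|17)=+1, (7|17)=-1; (−1)^{1·2·8}·(+1)^2·(-1)^1 = -1.
v=2: v_2(a)=2, v_2(b)=1; units ≡ 7, 5 (mod 8); ε·ε+αω+βω = 1·0+2·1+1·0 ≡ 0  ⇒  (a,b)_2 = +1.
v=29: a=29^1·(≡3), b=29^1·(≡18) mod 29; (3|29)=-1, (18|29)=-1; (−1)^{1·1·14}·(-1)^1·(-1)^1 = +1.
v=3: a=3^1·(≡2), b=3^0·(≡1) mod 3; (2|3)=-1, (1|3)=+1; (−1)^{1·0·1}·(-1)^0·(+1)^1 = +1.
|Ram(-365313, -84854)| = 4, even; anisotropic at {7, 11, 17, ∞}.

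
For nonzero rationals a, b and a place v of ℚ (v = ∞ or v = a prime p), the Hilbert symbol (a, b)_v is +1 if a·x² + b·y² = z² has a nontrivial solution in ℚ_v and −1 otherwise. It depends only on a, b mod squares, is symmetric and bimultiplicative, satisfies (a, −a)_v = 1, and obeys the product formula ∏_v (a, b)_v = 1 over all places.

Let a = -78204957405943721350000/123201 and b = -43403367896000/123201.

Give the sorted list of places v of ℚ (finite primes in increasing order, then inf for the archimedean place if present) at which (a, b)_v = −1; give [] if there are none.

Mod squares: a ≡ -1615, b ≡ -260015. Check v ∈ {∞, 2, 3, 5, 7, 13, 17, 19, 23, 29}.
v=13: a=13^-2·(≡10), b=13^-2·(≡5) mod 13; (10|13)=+1, (5|13)=-1; (−1)^{-2·-2·6}·(+1)^-2·(-1)^-2 = +1.
v=∞: -1615 < 0 and -260015 < 0  ⇒  (a,b)_∞ = -1.
v=29: a=29^2·(≡1), b=29^0·(≡4) mod 29; (1|29)=+1, (4|29)=+1; (−1)^{2·0·14}·(+1)^0·(+1)^2 = +1.
v=2: v_2(a)=4, v_2(b)=6; units ≡ 1, 1 (mod 8); ε·ε+αω+βω = 0·0+4·0+6·0 ≡ 0  ⇒  (a,b)_2 = +1.
v=17: a=17^5·(≡14), b=17^3·(≡3) mod 17; (14|17)=-1, (3|17)=-1; (−1)^{5·3·8}·(-1)^3·(-1)^5 = +1.
v=3: a=3^-6·(≡2), b=3^-6·(≡1) mod 3; (2|3)=-1, (1|3)=+1; (−1)^{-6·-6·1}·(-1)^-6·(+1)^-6 = +1.
v=5: a=5^5·(≡3), b=5^3·(≡2) mod 5; (3|5)=-1, (2|5)=-1; (−1)^{5·3·2}·(-1)^3·(-1)^5 = +1.
v=7: a=7^0·(≡4), b=7^1·(≡2) mod 7; (4|7)=+1, (2|7)=+1; (−1)^{0·1·3}·(+1)^1·(+1)^0 = +1.
v=23: a=23^2·(≡2), b=23^1·(≡11) mod 23; (2|23)=+1, (11|23)=-1; (−1)^{2·1·11}·(+1)^1·(-1)^2 = +1.
v=19: a=19^5·(≡8), b=19^3·(≡3) mod 19; (8|19)=-1, (3|19)=-1; (−1)^{5·3·9}·(-1)^3·(-1)^5 = -1.
|Ram(-1615, -260015)| = 2, even; anisotropic at {19, ∞}.

[19, inf]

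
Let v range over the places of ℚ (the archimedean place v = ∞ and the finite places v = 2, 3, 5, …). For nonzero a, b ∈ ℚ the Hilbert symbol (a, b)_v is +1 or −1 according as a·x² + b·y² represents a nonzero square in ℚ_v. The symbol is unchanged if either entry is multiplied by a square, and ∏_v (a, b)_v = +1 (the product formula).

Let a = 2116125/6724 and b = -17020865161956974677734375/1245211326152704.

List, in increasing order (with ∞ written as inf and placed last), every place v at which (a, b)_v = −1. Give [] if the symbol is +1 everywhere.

(a, b) ≡ (1045, -3927) mod (ℚ^×)²; places V = {2, 3, 5, 7, 11, 13, 17, 19, 41, ∞}.
(a,b)_∞: sgn(1045)=+, sgn(-3927)=−, so +1.
(a,b)_3: α=4, u≡1; β=17, v≡2 (mod 3); (1|3)=+1, (2|3)=-1; sign (−1)^0·+1^17·-1^4 = +1.
(a,b)_5: α=3, u≡1; β=10, v≡2 (mod 5); (1|5)=+1, (2|5)=-1; sign (−1)^0·+1^10·-1^3 = -1.
(a,b)_13: α=0, u≡8; β=4, v≡4 (mod 13); (8|13)=-1, (4|13)=+1; sign (−1)^0·-1^4·+1^0 = +1.
(a,b)_2: α=-2, β=-18; u≡5, v≡1 (mod 8); ε(u)ε(v)=0·0, αω(v)=-2·0, βω(u)=-18·1; sum ≡ 0  ⇒  +1.
(a,b)_41: α=-2, u≡39; β=-6, v≡25 (mod 41); (39|41)=+1, (25|41)=+1; sign (−1)^0·+1^-6·+1^-2 = +1.
(a,b)_17: α=0, u≡15; β=1, v≡7 (mod 17); (15|17)=+1, (7|17)=-1; sign (−1)^0·+1^1·-1^0 = +1.
(a,b)_11: α=1, u≡6; β=1, v≡2 (mod 11); (6|11)=-1, (2|11)=-1; sign (−1)^1·-1^1·-1^1 = -1.
(a,b)_19: α=1, u≡11; β=2, v≡1 (mod 19); (11|19)=+1, (1|19)=+1; sign (−1)^0·+1^2·+1^1 = +1.
(a,b)_7: α=0, u≡1; β=1, v≡3 (mod 7); (1|7)=+1, (3|7)=-1; sign (−1)^0·+1^1·-1^0 = +1.
Ram(1045, -3927) = {5, 11}; no ℚ_5-point on the conic.

[5, 11]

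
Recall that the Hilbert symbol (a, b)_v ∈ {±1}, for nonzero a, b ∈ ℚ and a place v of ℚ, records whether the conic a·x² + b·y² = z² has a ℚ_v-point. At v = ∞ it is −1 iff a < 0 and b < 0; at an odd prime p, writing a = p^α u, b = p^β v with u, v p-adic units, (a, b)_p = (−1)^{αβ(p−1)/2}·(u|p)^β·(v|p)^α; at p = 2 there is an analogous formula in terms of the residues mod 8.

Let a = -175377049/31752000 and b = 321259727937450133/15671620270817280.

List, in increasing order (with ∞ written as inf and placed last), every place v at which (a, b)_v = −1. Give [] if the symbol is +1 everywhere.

[2, 5, 11, 13]

(a, b) ≡ (-5, 49335) mod (ℚ^×)²; places V = {2, 3, 5, 7, 11, 13, 17, 19, 23, 41, 43, ∞}.
(a,b)_41: α=2, u≡16; β=2, v≡34 (mod 41); (16|41)=+1, (34|41)=-1; sign (−1)^0·+1^2·-1^2 = +1.
(a,b)_17: α=2, u≡12; β=0, v≡2 (mod 17); (12|17)=-1, (2|17)=+1; sign (−1)^0·-1^0·+1^2 = +1.
(a,b)_3: α=-4, u≡1; β=-9, v≡2 (mod 3); (1|3)=+1, (2|3)=-1; sign (−1)^0·+1^-9·-1^-4 = +1.
(a,b)_19: α=2, u≡18; β=6, v≡17 (mod 19); (18|19)=-1, (17|19)=+1; sign (−1)^0·-1^6·+1^2 = +1.
(a,b)_43: α=0, u≡38; β=2, v≡14 (mod 43); (38|43)=+1, (14|43)=+1; sign (−1)^0·+1^2·+1^0 = +1.
(a,b)_5: α=-3, u≡1; β=-1, v≡3 (mod 5); (1|5)=+1, (3|5)=-1; sign (−1)^0·+1^-1·-1^-3 = -1.
(a,b)_∞: sgn(-5)=−, sgn(49335)=+, so +1.
(a,b)_7: α=-2, u≡2; β=-4, v≡3 (mod 7); (2|7)=+1, (3|7)=-1; sign (−1)^0·+1^-4·-1^-2 = +1.
(a,b)_13: α=0, u≡7; β=3, v≡9 (mod 13); (7|13)=-1, (9|13)=+1; sign (−1)^0·-1^3·+1^0 = -1.
(a,b)_23: α=0, u≡8; β=-1, v≡9 (mod 23); (8|23)=+1, (9|23)=+1; sign (−1)^0·+1^-1·+1^0 = +1.
(a,b)_11: α=0, u≡2; β=-1, v≡10 (mod 11); (2|11)=-1, (10|11)=-1; sign (−1)^0·-1^-1·-1^0 = -1.
(a,b)_2: α=-6, β=-18; u≡3, v≡7 (mod 8); ε(u)ε(v)=1·1, αω(v)=-6·0, βω(u)=-18·1; sum ≡ 1  ⇒  -1.
(-5, 49335 / ℚ) ramifies at {2, 5, 11, 13}: a division algebra.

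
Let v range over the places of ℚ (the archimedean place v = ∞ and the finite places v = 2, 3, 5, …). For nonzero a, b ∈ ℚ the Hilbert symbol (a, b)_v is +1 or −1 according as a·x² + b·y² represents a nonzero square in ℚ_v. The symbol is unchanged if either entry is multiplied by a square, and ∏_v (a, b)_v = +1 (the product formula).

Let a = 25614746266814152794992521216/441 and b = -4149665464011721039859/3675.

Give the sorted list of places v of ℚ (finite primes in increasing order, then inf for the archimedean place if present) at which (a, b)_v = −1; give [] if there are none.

Mod squares: a ≡ 230299, b ≡ -33. Check v ∈ {∞, 2, 3, 5, 7, 11, 17, 19, 23, 31, 41}.
v=3: a=3^-2·(≡1), b=3^-1·(≡1) mod 3; (1|3)=+1, (1|3)=+1; (−1)^{-2·-1·1}·(+1)^-1·(+1)^-2 = +1.
v=7: a=7^-2·(≡6), b=7^-2·(≡2) mod 7; (6|7)=-1, (2|7)=+1; (−1)^{-2·-2·3}·(-1)^-2·(+1)^-2 = +1.
v=17: a=17^5·(≡4), b=17^4·(≡4) mod 17; (4|17)=+1, (4|17)=+1; (−1)^{5·4·8}·(+1)^4·(+1)^5 = +1.
v=41: a=41^0·(≡39), b=41^2·(≡18) mod 41; (39|41)=+1, (18|41)=+1; (−1)^{0·2·20}·(+1)^2·(+1)^0 = +1.
v=∞: 230299 > 0 and -33 < 0  ⇒  (a,b)_∞ = +1.
v=19: a=19^3·(≡8), b=19^2·(≡16) mod 19; (8|19)=-1, (16|19)=+1; (−1)^{3·2·9}·(-1)^2·(+1)^3 = +1.
v=23: a=23^3·(≡6), b=23^2·(≡8) mod 23; (6|23)=+1, (8|23)=+1; (−1)^{3·2·11}·(+1)^2·(+1)^3 = +1.
v=2: v_2(a)=12, v_2(b)=0; units ≡ 3, 7 (mod 8); ε·ε+αω+βω = 1·1+12·0+0·1 ≡ 1  ⇒  (a,b)_2 = -1.
v=31: a=31^3·(≡28), b=31^2·(≡3) mod 31; (28|31)=+1, (3|31)=-1; (−1)^{3·2·15}·(+1)^2·(-1)^3 = -1.
v=5: a=5^0·(≡1), b=5^-2·(≡3) mod 5; (1|5)=+1, (3|5)=-1; (−1)^{0·-2·2}·(+1)^-2·(-1)^0 = +1.
v=11: a=11^6·(≡5), b=11^5·(≡10) mod 11; (5|11)=+1, (10|11)=-1; (−1)^{6·5·5}·(+1)^5·(-1)^6 = +1.
Ram(230299, -33) = {2, 31}; no ℚ_2-point on the conic.

[2, 31]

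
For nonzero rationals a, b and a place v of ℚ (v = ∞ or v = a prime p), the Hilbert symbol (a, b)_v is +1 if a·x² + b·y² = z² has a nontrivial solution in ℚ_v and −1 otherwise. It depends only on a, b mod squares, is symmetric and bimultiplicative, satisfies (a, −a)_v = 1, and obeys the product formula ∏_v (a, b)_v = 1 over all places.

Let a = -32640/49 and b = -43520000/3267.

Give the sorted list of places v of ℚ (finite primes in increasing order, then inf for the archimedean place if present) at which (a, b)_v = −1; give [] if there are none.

[2, 3, 17, inf]

(a, b) ≡ (-510, -51) mod (ℚ^×)²; places V = {2, 3, 5, 7, 11, 17, ∞}.
(a,b)_∞: sgn(-510)=−, sgn(-51)=−, so -1.
(a,b)_2: α=7, β=12; u≡1, v≡5 (mod 8); ε(u)ε(v)=0·0, αω(v)=7·1, βω(u)=12·0; sum ≡ 1  ⇒  -1.
(a,b)_5: α=1, u≡3; β=4, v≡4 (mod 5); (3|5)=-1, (4|5)=+1; sign (−1)^0·-1^4·+1^1 = +1.
(a,b)_3: α=1, u≡1; β=-3, v≡1 (mod 3); (1|3)=+1, (1|3)=+1; sign (−1)^1·+1^-3·+1^1 = -1.
(a,b)_7: α=-2, u≡1; β=0, v≡3 (mod 7); (1|7)=+1, (3|7)=-1; sign (−1)^0·+1^0·-1^-2 = +1.
(a,b)_17: α=1, u≡8; β=1, v≡10 (mod 17); (8|17)=+1, (10|17)=-1; sign (−1)^0·+1^1·-1^1 = -1.
(a,b)_11: α=0, u≡6; β=-2, v≡3 (mod 11); (6|11)=-1, (3|11)=+1; sign (−1)^0·-1^-2·+1^0 = +1.
|Ram(-510, -51)| = 4, even; anisotropic at {2, 3, 17, ∞}.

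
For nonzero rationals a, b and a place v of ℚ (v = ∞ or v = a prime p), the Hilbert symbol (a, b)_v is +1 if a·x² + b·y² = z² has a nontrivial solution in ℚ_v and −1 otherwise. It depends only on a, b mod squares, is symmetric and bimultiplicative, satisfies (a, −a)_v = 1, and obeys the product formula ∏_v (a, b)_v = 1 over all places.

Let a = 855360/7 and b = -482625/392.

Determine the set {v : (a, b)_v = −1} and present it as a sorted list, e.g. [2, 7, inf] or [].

[3, 5, 11, 13]

Mod squares: a ≡ 1155, b ≡ -4290. Check v ∈ {∞, 2, 3, 5, 7, 11, 13}.
v=13: a=13^0·(≡11), b=13^1·(≡8) mod 13; (11|13)=-1, (8|13)=-1; (−1)^{0·1·6}·(-1)^1·(-1)^0 = -1.
v=5: a=5^1·(≡1), b=5^3·(≡2) mod 5; (1|5)=+1, (2|5)=-1; (−1)^{1·3·2}·(+1)^3·(-1)^1 = -1.
v=3: a=3^5·(≡1), b=3^3·(≡1) mod 3; (1|3)=+1, (1|3)=+1; (−1)^{5·3·1}·(+1)^3·(+1)^5 = -1.
v=7: a=7^-1·(≡2), b=7^-2·(≡4) mod 7; (2|7)=+1, (4|7)=+1; (−1)^{-1·-2·3}·(+1)^-2·(+1)^-1 = +1.
v=∞: 1155 > 0 and -4290 < 0  ⇒  (a,b)_∞ = +1.
v=2: v_2(a)=6, v_2(b)=-3; units ≡ 3, 7 (mod 8); ε·ε+αω+βω = 1·1+6·0+-3·1 ≡ 0  ⇒  (a,b)_2 = +1.
v=11: a=11^1·(≡8), b=11^1·(≡10) mod 11; (8|11)=-1, (10|11)=-1; (−1)^{1·1·5}·(-1)^1·(-1)^1 = -1.
Ram(1155, -4290) = {3, 5, 11, 13}; no ℚ_3-point on the conic.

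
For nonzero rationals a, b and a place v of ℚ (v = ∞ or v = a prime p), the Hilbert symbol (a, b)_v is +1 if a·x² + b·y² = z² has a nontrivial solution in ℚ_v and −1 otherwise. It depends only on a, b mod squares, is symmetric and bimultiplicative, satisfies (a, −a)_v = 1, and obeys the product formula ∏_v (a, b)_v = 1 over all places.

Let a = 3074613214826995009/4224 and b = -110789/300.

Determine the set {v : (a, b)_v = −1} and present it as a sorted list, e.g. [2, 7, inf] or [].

[3, 7]

Mod squares: a ≡ 66, b ≡ -6783. Check v ∈ {∞, 2, 3, 5, 7, 11, 17, 19}.
v=19: a=19^4·(≡6), b=19^1·(≡9) mod 19; (6|19)=+1, (9|19)=+1; (−1)^{4·1·9}·(+1)^1·(+1)^4 = +1.
v=7: a=7^10·(≡5), b=7^3·(≡1) mod 7; (5|7)=-1, (1|7)=+1; (−1)^{10·3·3}·(-1)^3·(+1)^10 = -1.
v=3: a=3^-1·(≡1), b=3^-1·(≡1) mod 3; (1|3)=+1, (1|3)=+1; (−1)^{-1·-1·1}·(+1)^-1·(+1)^-1 = -1.
v=11: a=11^-1·(≡8), b=11^0·(≡1) mod 11; (8|11)=-1, (1|11)=+1; (−1)^{-1·0·5}·(-1)^0·(+1)^-1 = +1.
v=2: v_2(a)=-7, v_2(b)=-2; units ≡ 1, 1 (mod 8); ε·ε+αω+βω = 0·0+-7·0+-2·0 ≡ 0  ⇒  (a,b)_2 = +1.
v=17: a=17^4·(≡4), b=17^1·(≡1) mod 17; (4|17)=+1, (1|17)=+1; (−1)^{4·1·8}·(+1)^1·(+1)^4 = +1.
v=5: a=5^0·(≡1), b=5^-2·(≡3) mod 5; (1|5)=+1, (3|5)=-1; (−1)^{0·-2·2}·(+1)^-2·(-1)^0 = +1.
v=∞: 66 > 0 and -6783 < 0  ⇒  (a,b)_∞ = +1.
|Ram(66, -6783)| = 2, even; anisotropic at {3, 7}.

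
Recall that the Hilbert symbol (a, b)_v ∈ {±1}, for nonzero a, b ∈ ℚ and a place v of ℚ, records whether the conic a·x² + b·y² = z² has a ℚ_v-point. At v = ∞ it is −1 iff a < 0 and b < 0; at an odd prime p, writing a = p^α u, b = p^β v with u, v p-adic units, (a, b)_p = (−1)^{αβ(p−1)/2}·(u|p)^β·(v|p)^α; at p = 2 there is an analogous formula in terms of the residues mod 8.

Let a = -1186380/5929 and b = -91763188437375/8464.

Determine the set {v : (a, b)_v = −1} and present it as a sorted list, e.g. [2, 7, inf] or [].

[13, inf]

(a, b) ≡ (-195, -455) mod (ℚ^×)²; places V = {2, 3, 5, 7, 11, 13, 23, 47, ∞}.
(a,b)_5: α=1, u≡1; β=3, v≡4 (mod 5); (1|5)=+1, (4|5)=+1; sign (−1)^0·+1^3·+1^1 = +1.
(a,b)_47: α=0, u≡26; β=2, v≡30 (mod 47); (26|47)=-1, (30|47)=-1; sign (−1)^0·-1^2·-1^0 = +1.
(a,b)_7: α=-2, u≡4; β=5, v≡6 (mod 7); (4|7)=+1, (6|7)=-1; sign (−1)^0·+1^5·-1^-2 = +1.
(a,b)_∞: sgn(-195)=−, sgn(-455)=−, so -1.
(a,b)_23: α=0, u≡8; β=-2, v≡14 (mod 23); (8|23)=+1, (14|23)=-1; sign (−1)^0·+1^-2·-1^0 = +1.
(a,b)_2: α=2, β=-4; u≡5, v≡1 (mod 8); ε(u)ε(v)=0·0, αω(v)=2·0, βω(u)=-4·1; sum ≡ 0  ⇒  +1.
(a,b)_13: α=3, u≡6; β=3, v≡12 (mod 13); (6|13)=-1, (12|13)=+1; sign (−1)^0·-1^3·+1^3 = -1.
(a,b)_3: α=3, u≡1; β=2, v≡1 (mod 3); (1|3)=+1, (1|3)=+1; sign (−1)^0·+1^2·+1^3 = +1.
(a,b)_11: α=-2, u≡5; β=0, v≡8 (mod 11); (5|11)=+1, (8|11)=-1; sign (−1)^0·+1^0·-1^-2 = +1.
(-195, -455 / ℚ) ramifies at {13, ∞}: a division algebra.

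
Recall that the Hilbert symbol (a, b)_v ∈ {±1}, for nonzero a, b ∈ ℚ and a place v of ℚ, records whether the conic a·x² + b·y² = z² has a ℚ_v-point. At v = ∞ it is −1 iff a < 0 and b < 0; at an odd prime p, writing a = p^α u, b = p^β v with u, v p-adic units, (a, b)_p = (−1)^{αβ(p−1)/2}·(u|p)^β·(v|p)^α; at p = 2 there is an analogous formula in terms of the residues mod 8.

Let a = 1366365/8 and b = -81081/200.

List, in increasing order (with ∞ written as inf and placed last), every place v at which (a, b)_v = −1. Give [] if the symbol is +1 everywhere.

[2, 3, 5, 13]

(a, b) ≡ (330, -2002) mod (ℚ^×)²; places V = {2, 3, 5, 7, 11, 13, ∞}.
(a,b)_∞: sgn(330)=+, sgn(-2002)=−, so +1.
(a,b)_2: α=-3, β=-3; u≡5, v≡7 (mod 8); ε(u)ε(v)=0·1, αω(v)=-3·0, βω(u)=-3·1; sum ≡ 1  ⇒  -1.
(a,b)_13: α=2, u≡8; β=1, v≡11 (mod 13); (8|13)=-1, (11|13)=-1; sign (−1)^0·-1^1·-1^2 = -1.
(a,b)_7: α=2, u≡4; β=1, v≡4 (mod 7); (4|7)=+1, (4|7)=+1; sign (−1)^0·+1^1·+1^2 = +1.
(a,b)_5: α=1, u≡1; β=-2, v≡3 (mod 5); (1|5)=+1, (3|5)=-1; sign (−1)^0·+1^-2·-1^1 = -1.
(a,b)_11: α=1, u≡10; β=1, v≡5 (mod 11); (10|11)=-1, (5|11)=+1; sign (−1)^1·-1^1·+1^1 = +1.
(a,b)_3: α=1, u≡2; β=4, v≡2 (mod 3); (2|3)=-1, (2|3)=-1; sign (−1)^0·-1^4·-1^1 = -1.
Ram(330, -2002) = {2, 3, 5, 13}; no ℚ_2-point on the conic.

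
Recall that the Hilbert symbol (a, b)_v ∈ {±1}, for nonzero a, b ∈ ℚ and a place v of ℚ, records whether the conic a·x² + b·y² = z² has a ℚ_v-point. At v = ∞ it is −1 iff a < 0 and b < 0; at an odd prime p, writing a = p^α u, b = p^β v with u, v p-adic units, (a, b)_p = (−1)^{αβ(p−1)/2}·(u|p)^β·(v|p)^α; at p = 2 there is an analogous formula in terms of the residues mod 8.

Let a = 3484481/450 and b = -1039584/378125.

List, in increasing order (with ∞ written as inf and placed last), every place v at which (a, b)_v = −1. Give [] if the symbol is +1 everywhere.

Mod squares: a ≡ 2002, b ≡ -6630. Check v ∈ {∞, 2, 3, 5, 7, 11, 13, 17, 59}.
v=13: a=13^1·(≡2), b=13^1·(≡3) mod 13; (2|13)=-1, (3|13)=+1; (−1)^{1·1·6}·(-1)^1·(+1)^1 = -1.
v=∞: 2002 > 0 and -6630 < 0  ⇒  (a,b)_∞ = +1.
v=7: a=7^1·(≡3), b=7^2·(≡6) mod 7; (3|7)=-1, (6|7)=-1; (−1)^{1·2·3}·(-1)^2·(-1)^1 = -1.
v=59: a=59^2·(≡43), b=59^0·(≡40) mod 59; (43|59)=-1, (40|59)=-1; (−1)^{2·0·29}·(-1)^0·(-1)^2 = +1.
v=17: a=17^0·(≡1), b=17^1·(≡9) mod 17; (1|17)=+1, (9|17)=+1; (−1)^{0·1·8}·(+1)^1·(+1)^0 = +1.
v=3: a=3^-2·(≡1), b=3^1·(≡1) mod 3; (1|3)=+1, (1|3)=+1; (−1)^{-2·1·1}·(+1)^1·(+1)^-2 = +1.
v=2: v_2(a)=-1, v_2(b)=5; units ≡ 1, 5 (mod 8); ε·ε+αω+βω = 0·0+-1·1+5·0 ≡ 1  ⇒  (a,b)_2 = -1.
v=5: a=5^-2·(≡2), b=5^-5·(≡1) mod 5; (2|5)=-1, (1|5)=+1; (−1)^{-2·-5·2}·(-1)^-5·(+1)^-2 = -1.
v=11: a=11^1·(≡7), b=11^-2·(≡4) mod 11; (7|11)=-1, (4|11)=+1; (−1)^{1·-2·5}·(-1)^-2·(+1)^1 = +1.
|Ram(2002, -6630)| = 4, even; anisotropic at {2, 5, 7, 13}.

[2, 5, 7, 13]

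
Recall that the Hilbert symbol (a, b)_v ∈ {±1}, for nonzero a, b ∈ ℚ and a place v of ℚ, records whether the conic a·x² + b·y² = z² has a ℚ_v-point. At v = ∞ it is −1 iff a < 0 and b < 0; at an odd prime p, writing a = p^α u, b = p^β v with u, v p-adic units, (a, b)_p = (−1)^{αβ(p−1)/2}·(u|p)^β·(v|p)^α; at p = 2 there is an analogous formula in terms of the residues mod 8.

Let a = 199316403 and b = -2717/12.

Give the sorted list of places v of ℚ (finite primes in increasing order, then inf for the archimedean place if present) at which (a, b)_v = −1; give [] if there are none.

(a, b) ≡ (3, -8151) mod (ℚ^×)²; places V = {2, 3, 11, 13, 19, ∞}.
(a,b)_13: α=2, u≡1; β=1, v≡1 (mod 13); (1|13)=+1, (1|13)=+1; sign (−1)^0·+1^1·+1^2 = +1.
(a,b)_3: α=3, u≡1; β=-1, v≡1 (mod 3); (1|3)=+1, (1|3)=+1; sign (−1)^1·+1^-1·+1^3 = -1.
(a,b)_2: α=0, β=-2; u≡3, v≡1 (mod 8); ε(u)ε(v)=1·0, αω(v)=0·0, βω(u)=-2·1; sum ≡ 0  ⇒  +1.
(a,b)_∞: sgn(3)=+, sgn(-8151)=−, so +1.
(a,b)_11: α=2, u≡4; β=1, v≡6 (mod 11); (4|11)=+1, (6|11)=-1; sign (−1)^0·+1^1·-1^2 = +1.
(a,b)_19: α=2, u≡2; β=1, v≡15 (mod 19); (2|19)=-1, (15|19)=-1; sign (−1)^0·-1^1·-1^2 = -1.
|Ram(3, -8151)| = 2, even; anisotropic at {3, 19}.

[3, 19]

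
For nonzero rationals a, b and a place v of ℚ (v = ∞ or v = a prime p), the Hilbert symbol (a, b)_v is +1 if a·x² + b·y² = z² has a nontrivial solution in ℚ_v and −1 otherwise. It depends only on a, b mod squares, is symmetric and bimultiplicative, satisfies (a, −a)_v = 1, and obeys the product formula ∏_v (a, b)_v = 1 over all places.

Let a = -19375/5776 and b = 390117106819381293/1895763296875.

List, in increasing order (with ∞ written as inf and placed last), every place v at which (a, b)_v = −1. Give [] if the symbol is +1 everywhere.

(a, b) ≡ (-31, 110143) mod (ℚ^×)²; places V = {2, 3, 5, 7, 11, 17, 19, 31, ∞}.
(a,b)_19: α=-2, u≡11; β=-5, v≡18 (mod 19); (11|19)=+1, (18|19)=-1; sign (−1)^0·+1^-5·-1^-2 = +1.
(a,b)_17: α=0, u≡3; β=1, v≡9 (mod 17); (3|17)=-1, (9|17)=+1; sign (−1)^0·-1^1·+1^0 = -1.
(a,b)_5: α=4, u≡4; β=-6, v≡3 (mod 5); (4|5)=+1, (3|5)=-1; sign (−1)^0·+1^-6·-1^4 = +1.
(a,b)_7: α=0, u≡1; β=-2, v≡3 (mod 7); (1|7)=+1, (3|7)=-1; sign (−1)^0·+1^-2·-1^0 = +1.
(a,b)_31: α=1, u≡15; β=3, v≡1 (mod 31); (15|31)=-1, (1|31)=+1; sign (−1)^1·-1^3·+1^1 = +1.
(a,b)_3: α=0, u≡2; β=14, v≡1 (mod 3); (2|3)=-1, (1|3)=+1; sign (−1)^0·-1^14·+1^0 = +1.
(a,b)_∞: sgn(-31)=−, sgn(110143)=+, so +1.
(a,b)_11: α=0, u≡7; β=5, v≡9 (mod 11); (7|11)=-1, (9|11)=+1; sign (−1)^0·-1^5·+1^0 = -1.
(a,b)_2: α=-4, β=0; u≡1, v≡7 (mod 8); ε(u)ε(v)=0·1, αω(v)=-4·0, βω(u)=0·0; sum ≡ 0  ⇒  +1.
(-31, 110143 / ℚ) ramifies at {11, 17}: a division algebra.

[11, 17]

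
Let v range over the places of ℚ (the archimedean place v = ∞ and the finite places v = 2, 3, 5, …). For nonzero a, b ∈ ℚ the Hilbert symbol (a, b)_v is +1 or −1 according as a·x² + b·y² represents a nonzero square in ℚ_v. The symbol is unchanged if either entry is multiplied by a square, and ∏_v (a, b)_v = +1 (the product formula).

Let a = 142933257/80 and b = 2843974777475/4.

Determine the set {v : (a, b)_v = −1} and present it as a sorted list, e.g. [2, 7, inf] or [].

Mod squares: a ≡ 219965, b ≡ 374699. Check v ∈ {∞, 2, 3, 5, 13, 19, 29, 37, 41}.
v=∞: 219965 > 0 and 374699 > 0  ⇒  (a,b)_∞ = +1.
v=19: a=19^2·(≡18), b=19^3·(≡2) mod 19; (18|19)=-1, (2|19)=-1; (−1)^{2·3·9}·(-1)^3·(-1)^2 = -1.
v=37: a=37^1·(≡25), b=37^1·(≡10) mod 37; (25|37)=+1, (10|37)=+1; (−1)^{1·1·18}·(+1)^1·(+1)^1 = +1.
v=13: a=13^0·(≡6), b=13^1·(≡7) mod 13; (6|13)=-1, (7|13)=-1; (−1)^{0·1·6}·(-1)^1·(-1)^0 = -1.
v=5: a=5^-1·(≡2), b=5^2·(≡1) mod 5; (2|5)=-1, (1|5)=+1; (−1)^{-1·2·2}·(-1)^2·(+1)^-1 = +1.
v=41: a=41^1·(≡6), b=41^1·(≡18) mod 41; (6|41)=-1, (18|41)=+1; (−1)^{1·1·20}·(-1)^1·(+1)^1 = -1.
v=3: a=3^2·(≡2), b=3^0·(≡2) mod 3; (2|3)=-1, (2|3)=-1; (−1)^{2·0·1}·(-1)^0·(-1)^2 = +1.
v=29: a=29^1·(≡7), b=29^2·(≡14) mod 29; (7|29)=+1, (14|29)=-1; (−1)^{1·2·14}·(+1)^2·(-1)^1 = -1.
v=2: v_2(a)=-4, v_2(b)=-2; units ≡ 5, 3 (mod 8); ε·ε+αω+βω = 0·1+-4·1+-2·1 ≡ 0  ⇒  (a,b)_2 = +1.
(219965, 374699 / ℚ) ramifies at {13, 19, 29, 41}: a division algebra.

[13, 19, 29, 41]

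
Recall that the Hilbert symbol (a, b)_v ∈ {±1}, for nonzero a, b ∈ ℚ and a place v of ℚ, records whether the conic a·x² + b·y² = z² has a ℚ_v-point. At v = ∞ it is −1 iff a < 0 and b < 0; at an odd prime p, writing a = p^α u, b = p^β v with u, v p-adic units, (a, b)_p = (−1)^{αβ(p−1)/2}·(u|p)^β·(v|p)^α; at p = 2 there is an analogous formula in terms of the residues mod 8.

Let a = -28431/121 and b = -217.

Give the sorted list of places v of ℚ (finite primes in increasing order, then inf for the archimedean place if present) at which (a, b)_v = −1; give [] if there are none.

(a, b) ≡ (-39, -217) mod (ℚ^×)²; places V = {2, 3, 7, 11, 13, 31, ∞}.
(a,b)_7: α=0, u≡5; β=1, v≡4 (mod 7); (5|7)=-1, (4|7)=+1; sign (−1)^0·-1^1·+1^0 = -1.
(a,b)_13: α=1, u≡9; β=0, v≡4 (mod 13); (9|13)=+1, (4|13)=+1; sign (−1)^0·+1^0·+1^1 = +1.
(a,b)_11: α=-2, u≡4; β=0, v≡3 (mod 11); (4|11)=+1, (3|11)=+1; sign (−1)^0·+1^0·+1^-2 = +1.
(a,b)_2: α=0, β=0; u≡1, v≡7 (mod 8); ε(u)ε(v)=0·1, αω(v)=0·0, βω(u)=0·0; sum ≡ 0  ⇒  +1.
(a,b)_31: α=0, u≡22; β=1, v≡24 (mod 31); (22|31)=-1, (24|31)=-1; sign (−1)^0·-1^1·-1^0 = -1.
(a,b)_3: α=7, u≡2; β=0, v≡2 (mod 3); (2|3)=-1, (2|3)=-1; sign (−1)^0·-1^0·-1^7 = -1.
(a,b)_∞: sgn(-39)=−, sgn(-217)=−, so -1.
Ram(-39, -217) = {3, 7, 31, ∞}; no ℚ_3-point on the conic.

[3, 7, 31, inf]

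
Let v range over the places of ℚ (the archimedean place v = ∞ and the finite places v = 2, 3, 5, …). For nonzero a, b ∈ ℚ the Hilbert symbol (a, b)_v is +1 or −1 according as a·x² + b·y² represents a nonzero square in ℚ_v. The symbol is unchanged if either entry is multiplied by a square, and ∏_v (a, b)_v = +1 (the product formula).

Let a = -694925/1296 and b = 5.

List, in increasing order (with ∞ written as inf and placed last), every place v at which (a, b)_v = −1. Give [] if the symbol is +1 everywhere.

(a, b) ≡ (-77, 5) mod (ℚ^×)²; places V = {2, 3, 5, 7, 11, 19, ∞}.
(a,b)_2: α=-4, β=0; u≡3, v≡5 (mod 8); ε(u)ε(v)=1·0, αω(v)=-4·1, βω(u)=0·1; sum ≡ 0  ⇒  +1.
(a,b)_∞: sgn(-77)=−, sgn(5)=+, so +1.
(a,b)_3: α=-4, u≡1; β=0, v≡2 (mod 3); (1|3)=+1, (2|3)=-1; sign (−1)^0·+1^0·-1^-4 = +1.
(a,b)_7: α=1, u≡6; β=0, v≡5 (mod 7); (6|7)=-1, (5|7)=-1; sign (−1)^0·-1^0·-1^1 = -1.
(a,b)_11: α=1, u≡1; β=0, v≡5 (mod 11); (1|11)=+1, (5|11)=+1; sign (−1)^0·+1^0·+1^1 = +1.
(a,b)_19: α=2, u≡8; β=0, v≡5 (mod 19); (8|19)=-1, (5|19)=+1; sign (−1)^0·-1^0·+1^2 = +1.
(a,b)_5: α=2, u≡3; β=1, v≡1 (mod 5); (3|5)=-1, (1|5)=+1; sign (−1)^0·-1^1·+1^2 = -1.
|Ram(-77, 5)| = 2, even; anisotropic at {5, 7}.

[5, 7]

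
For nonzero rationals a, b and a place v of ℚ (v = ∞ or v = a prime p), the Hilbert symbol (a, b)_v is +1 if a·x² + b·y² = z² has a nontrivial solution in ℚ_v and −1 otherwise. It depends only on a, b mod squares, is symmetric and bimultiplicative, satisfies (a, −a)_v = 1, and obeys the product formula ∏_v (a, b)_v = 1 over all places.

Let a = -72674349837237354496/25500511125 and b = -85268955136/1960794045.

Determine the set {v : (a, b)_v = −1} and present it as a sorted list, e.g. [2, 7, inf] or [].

[43, inf]

(a, b) ≡ (-62431055, -2945) mod (ℚ^×)²; places V = {2, 3, 5, 7, 17, 19, 23, 29, 31, 41, 43, 47, ∞}.
(a,b)_41: α=0, u≡6; β=-2, v≡17 (mod 41); (6|41)=-1, (17|41)=-1; sign (−1)^0·-1^-2·-1^0 = +1.
(a,b)_23: α=-4, u≡11; β=-2, v≡21 (mod 23); (11|23)=-1, (21|23)=-1; sign (−1)^0·-1^-2·-1^-4 = +1.
(a,b)_5: α=-3, u≡1; β=-1, v≡1 (mod 5); (1|5)=+1, (1|5)=+1; sign (−1)^0·+1^-1·+1^-3 = +1.
(a,b)_43: α=1, u≡41; β=0, v≡30 (mod 43); (41|43)=+1, (30|43)=-1; sign (−1)^0·+1^0·-1^1 = -1.
(a,b)_19: α=3, u≡13; β=1, v≡9 (mod 19); (13|19)=-1, (9|19)=+1; sign (−1)^1·-1^1·+1^3 = +1.
(a,b)_2: α=24, β=16; u≡1, v≡7 (mod 8); ε(u)ε(v)=0·1, αω(v)=24·0, βω(u)=16·0; sum ≡ 0  ⇒  +1.
(a,b)_∞: sgn(-62431055)=−, sgn(-2945)=−, so -1.
(a,b)_29: α=1, u≡9; β=0, v≡24 (mod 29); (9|29)=+1, (24|29)=+1; sign (−1)^0·+1^0·+1^1 = +1.
(a,b)_3: α=-6, u≡1; β=-2, v≡1 (mod 3); (1|3)=+1, (1|3)=+1; sign (−1)^0·+1^-2·+1^-6 = +1.
(a,b)_7: α=0, u≡5; β=-2, v≡4 (mod 7); (5|7)=-1, (4|7)=+1; sign (−1)^0·-1^-2·+1^0 = +1.
(a,b)_47: α=0, u≡27; β=2, v≡36 (mod 47); (27|47)=+1, (36|47)=+1; sign (−1)^0·+1^2·+1^0 = +1.
(a,b)_17: α=1, u≡7; β=0, v≡15 (mod 17); (7|17)=-1, (15|17)=+1; sign (−1)^0·-1^0·+1^1 = +1.
(a,b)_31: α=3, u≡10; β=1, v≡30 (mod 31); (10|31)=+1, (30|31)=-1; sign (−1)^1·+1^1·-1^3 = +1.
|Ram(-62431055, -2945)| = 2, even; anisotropic at {43, ∞}.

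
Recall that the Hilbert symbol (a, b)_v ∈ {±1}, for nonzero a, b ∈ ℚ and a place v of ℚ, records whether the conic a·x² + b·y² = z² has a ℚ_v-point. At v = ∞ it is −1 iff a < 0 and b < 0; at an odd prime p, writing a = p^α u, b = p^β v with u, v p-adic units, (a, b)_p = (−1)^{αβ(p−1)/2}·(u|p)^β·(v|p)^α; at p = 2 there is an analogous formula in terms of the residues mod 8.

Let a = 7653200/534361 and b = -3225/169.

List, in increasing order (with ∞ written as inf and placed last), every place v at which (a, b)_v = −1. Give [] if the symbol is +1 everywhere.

[3, 53]

(a, b) ≡ (53, -129) mod (ℚ^×)²; places V = {2, 3, 5, 13, 17, 19, 43, 53, ∞}.
(a,b)_2: α=4, β=0; u≡5, v≡7 (mod 8); ε(u)ε(v)=0·1, αω(v)=4·0, βω(u)=0·1; sum ≡ 0  ⇒  +1.
(a,b)_5: α=2, u≡3; β=2, v≡4 (mod 5); (3|5)=-1, (4|5)=+1; sign (−1)^0·-1^2·+1^2 = +1.
(a,b)_19: α=2, u≡3; β=0, v≡7 (mod 19); (3|19)=-1, (7|19)=+1; sign (−1)^0·-1^0·+1^2 = +1.
(a,b)_43: α=-2, u≡38; β=1, v≡25 (mod 43); (38|43)=+1, (25|43)=+1; sign (−1)^0·+1^1·+1^-2 = +1.
(a,b)_3: α=0, u≡2; β=1, v≡2 (mod 3); (2|3)=-1, (2|3)=-1; sign (−1)^0·-1^1·-1^0 = -1.
(a,b)_53: α=1, u≡16; β=0, v≡22 (mod 53); (16|53)=+1, (22|53)=-1; sign (−1)^0·+1^0·-1^1 = -1.
(a,b)_∞: sgn(53)=+, sgn(-129)=−, so +1.
(a,b)_17: α=-2, u≡16; β=0, v≡12 (mod 17); (16|17)=+1, (12|17)=-1; sign (−1)^0·+1^0·-1^-2 = +1.
(a,b)_13: α=0, u≡1; β=-2, v≡12 (mod 13); (1|13)=+1, (12|13)=+1; sign (−1)^0·+1^-2·+1^0 = +1.
Ram(53, -129) = {3, 53}; no ℚ_3-point on the conic.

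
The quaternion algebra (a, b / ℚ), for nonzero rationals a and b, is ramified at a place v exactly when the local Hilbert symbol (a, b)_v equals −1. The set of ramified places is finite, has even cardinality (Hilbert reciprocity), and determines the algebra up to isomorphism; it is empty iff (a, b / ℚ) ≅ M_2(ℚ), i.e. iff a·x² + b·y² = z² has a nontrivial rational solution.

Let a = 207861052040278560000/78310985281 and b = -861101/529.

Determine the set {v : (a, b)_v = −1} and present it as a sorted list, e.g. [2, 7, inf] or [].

[31, 37]

(a, b) ≡ (4504269, -629) mod (ℚ^×)²; places V = {2, 3, 5, 7, 11, 17, 23, 31, 37, ∞}.
(a,b)_2: α=8, β=0; u≡5, v≡3 (mod 8); ε(u)ε(v)=0·1, αω(v)=8·1, βω(u)=0·1; sum ≡ 0  ⇒  +1.
(a,b)_5: α=4, u≡1; β=0, v≡1 (mod 5); (1|5)=+1, (1|5)=+1; sign (−1)^0·+1^0·+1^4 = +1.
(a,b)_31: α=1, u≡1; β=0, v≡24 (mod 31); (1|31)=+1, (24|31)=-1; sign (−1)^0·+1^0·-1^1 = -1.
(a,b)_11: α=1, u≡9; β=0, v≡1 (mod 11); (9|11)=+1, (1|11)=+1; sign (−1)^0·+1^0·+1^1 = +1.
(a,b)_17: α=3, u≡3; β=1, v≡12 (mod 17); (3|17)=-1, (12|17)=-1; sign (−1)^0·-1^1·-1^3 = +1.
(a,b)_23: α=-8, u≡16; β=-2, v≡19 (mod 23); (16|23)=+1, (19|23)=-1; sign (−1)^0·+1^-2·-1^-8 = +1.
(a,b)_7: α=1, u≡5; β=0, v≡1 (mod 7); (5|7)=-1, (1|7)=+1; sign (−1)^0·-1^0·+1^1 = +1.
(a,b)_3: α=7, u≡1; β=0, v≡1 (mod 3); (1|3)=+1, (1|3)=+1; sign (−1)^0·+1^0·+1^7 = +1.
(a,b)_37: α=3, u≡4; β=3, v≡22 (mod 37); (4|37)=+1, (22|37)=-1; sign (−1)^0·+1^3·-1^3 = -1.
(a,b)_∞: sgn(4504269)=+, sgn(-629)=−, so +1.
|Ram(4504269, -629)| = 2, even; anisotropic at {31, 37}.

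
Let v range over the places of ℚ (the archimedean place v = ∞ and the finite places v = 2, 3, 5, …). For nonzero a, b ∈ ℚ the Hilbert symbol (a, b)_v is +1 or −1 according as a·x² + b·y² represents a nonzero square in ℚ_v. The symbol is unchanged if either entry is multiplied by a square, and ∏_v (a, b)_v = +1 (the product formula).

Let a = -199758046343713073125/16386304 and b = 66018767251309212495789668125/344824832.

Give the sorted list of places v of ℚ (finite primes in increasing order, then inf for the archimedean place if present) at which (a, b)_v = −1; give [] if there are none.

Mod squares: a ≡ -237133, b ≡ 9263963. Check v ∈ {∞, 2, 5, 7, 11, 13, 17, 19, 23, 29, 37, 43}.
v=23: a=23^-2·(≡15), b=23^-1·(≡11) mod 23; (15|23)=-1, (11|23)=-1; (−1)^{-2·-1·11}·(-1)^-1·(-1)^-2 = -1.
v=∞: -237133 < 0 and 9263963 > 0  ⇒  (a,b)_∞ = +1.
v=43: a=43^2·(≡34), b=43^3·(≡9) mod 43; (34|43)=-1, (9|43)=+1; (−1)^{2·3·21}·(-1)^3·(+1)^2 = -1.
v=37: a=37^1·(≡29), b=37^2·(≡19) mod 37; (29|37)=-1, (19|37)=-1; (−1)^{1·2·18}·(-1)^2·(-1)^1 = -1.
v=29: a=29^3·(≡22), b=29^5·(≡10) mod 29; (22|29)=+1, (10|29)=-1; (−1)^{3·5·14}·(+1)^5·(-1)^3 = -1.
v=13: a=13^1·(≡11), b=13^2·(≡6) mod 13; (11|13)=-1, (6|13)=-1; (−1)^{1·2·6}·(-1)^2·(-1)^1 = -1.
v=7: a=7^4·(≡5), b=7^4·(≡2) mod 7; (5|7)=-1, (2|7)=+1; (−1)^{4·4·3}·(-1)^4·(+1)^4 = +1.
v=17: a=17^1·(≡16), b=17^1·(≡13) mod 17; (16|17)=+1, (13|17)=+1; (−1)^{1·1·8}·(+1)^1·(+1)^1 = +1.
v=5: a=5^4·(≡2), b=5^4·(≡2) mod 5; (2|5)=-1, (2|5)=-1; (−1)^{4·4·2}·(-1)^4·(-1)^4 = +1.
v=19: a=19^2·(≡7), b=19^3·(≡2) mod 19; (7|19)=+1, (2|19)=-1; (−1)^{2·3·9}·(+1)^3·(-1)^2 = +1.
v=11: a=11^-2·(≡1), b=11^-4·(≡3) mod 11; (1|11)=+1, (3|11)=+1; (−1)^{-2·-4·5}·(+1)^-4·(+1)^-2 = +1.
v=2: v_2(a)=-8, v_2(b)=-10; units ≡ 3, 3 (mod 8); ε·ε+αω+βω = 1·1+-8·1+-10·1 ≡ 1  ⇒  (a,b)_2 = -1.
|Ram(-237133, 9263963)| = 6, even; anisotropic at {2, 13, 23, 29, 37, 43}.

[2, 13, 23, 29, 37, 43]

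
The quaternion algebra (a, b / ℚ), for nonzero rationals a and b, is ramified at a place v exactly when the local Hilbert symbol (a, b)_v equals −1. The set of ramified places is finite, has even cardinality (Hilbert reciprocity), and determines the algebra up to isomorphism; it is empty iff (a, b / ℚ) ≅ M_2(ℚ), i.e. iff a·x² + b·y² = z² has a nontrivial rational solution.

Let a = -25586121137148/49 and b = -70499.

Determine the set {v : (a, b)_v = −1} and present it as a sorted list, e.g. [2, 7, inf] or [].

Mod squares: a ≡ -143, b ≡ -70499. Check v ∈ {∞, 2, 3, 7, 11, 13, 17, 29}.
v=7: a=7^-2·(≡2), b=7^0·(≡5) mod 7; (2|7)=+1, (5|7)=-1; (−1)^{-2·0·3}·(+1)^0·(-1)^-2 = +1.
v=11: a=11^3·(≡5), b=11^1·(≡4) mod 11; (5|11)=+1, (4|11)=+1; (−1)^{3·1·5}·(+1)^1·(+1)^3 = -1.
v=2: v_2(a)=2, v_2(b)=0; units ≡ 1, 5 (mod 8); ε·ε+αω+βω = 0·0+2·1+0·0 ≡ 0  ⇒  (a,b)_2 = +1.
v=29: a=29^2·(≡3), b=29^1·(≡5) mod 29; (3|29)=-1, (5|29)=+1; (−1)^{2·1·14}·(-1)^1·(+1)^2 = -1.
v=17: a=17^2·(≡7), b=17^1·(≡1) mod 17; (7|17)=-1, (1|17)=+1; (−1)^{2·1·8}·(-1)^1·(+1)^2 = -1.
v=∞: -143 < 0 and -70499 < 0  ⇒  (a,b)_∞ = -1.
v=3: a=3^2·(≡1), b=3^0·(≡1) mod 3; (1|3)=+1, (1|3)=+1; (−1)^{2·0·1}·(+1)^0·(+1)^2 = +1.
v=13: a=13^3·(≡8), b=13^1·(≡11) mod 13; (8|13)=-1, (11|13)=-1; (−1)^{3·1·6}·(-1)^1·(-1)^3 = +1.
|Ram(-143, -70499)| = 4, even; anisotropic at {11, 17, 29, ∞}.

[11, 17, 29, inf]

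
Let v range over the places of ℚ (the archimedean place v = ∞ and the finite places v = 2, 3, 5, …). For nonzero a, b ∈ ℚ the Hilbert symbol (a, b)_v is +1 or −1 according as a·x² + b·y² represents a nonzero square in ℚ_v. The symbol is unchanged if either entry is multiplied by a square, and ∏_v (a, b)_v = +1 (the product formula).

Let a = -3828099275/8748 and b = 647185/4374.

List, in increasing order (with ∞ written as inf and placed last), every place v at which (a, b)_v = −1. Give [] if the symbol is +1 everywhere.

[2, 5]

(a, b) ≡ (-33, 2310) mod (ℚ^×)²; places V = {2, 3, 5, 7, 11, 13, 41, ∞}.
(a,b)_5: α=2, u≡3; β=1, v≡3 (mod 5); (3|5)=-1, (3|5)=-1; sign (−1)^0·-1^1·-1^2 = -1.
(a,b)_41: α=2, u≡32; β=2, v≡24 (mod 41); (32|41)=+1, (24|41)=-1; sign (−1)^0·+1^2·-1^2 = +1.
(a,b)_3: α=-7, u≡1; β=-7, v≡2 (mod 3); (1|3)=+1, (2|3)=-1; sign (−1)^1·+1^-7·-1^-7 = +1.
(a,b)_11: α=1, u≡7; β=1, v≡1 (mod 11); (7|11)=-1, (1|11)=+1; sign (−1)^1·-1^1·+1^1 = +1.
(a,b)_13: α=2, u≡2; β=0, v≡1 (mod 13); (2|13)=-1, (1|13)=+1; sign (−1)^0·-1^0·+1^2 = +1.
(a,b)_2: α=-2, β=-1; u≡7, v≡3 (mod 8); ε(u)ε(v)=1·1, αω(v)=-2·1, βω(u)=-1·0; sum ≡ 1  ⇒  -1.
(a,b)_∞: sgn(-33)=−, sgn(2310)=+, so +1.
(a,b)_7: α=2, u≡1; β=1, v≡1 (mod 7); (1|7)=+1, (1|7)=+1; sign (−1)^0·+1^1·+1^2 = +1.
(-33, 2310 / ℚ) ramifies at {2, 5}: a division algebra.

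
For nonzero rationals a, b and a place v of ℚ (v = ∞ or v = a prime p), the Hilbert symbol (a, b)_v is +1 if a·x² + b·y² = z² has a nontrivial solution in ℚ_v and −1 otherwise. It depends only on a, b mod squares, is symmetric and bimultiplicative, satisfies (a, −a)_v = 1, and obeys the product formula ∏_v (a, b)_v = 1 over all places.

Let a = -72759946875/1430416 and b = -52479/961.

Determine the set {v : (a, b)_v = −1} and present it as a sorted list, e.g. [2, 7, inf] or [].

[7, 11, 17, inf]

(a, b) ≡ (-19635, -119) mod (ℚ^×)²; places V = {2, 3, 5, 7, 11, 13, 17, 23, 31, ∞}.
(a,b)_13: α=-2, u≡8; β=0, v≡11 (mod 13); (8|13)=-1, (11|13)=-1; sign (−1)^0·-1^0·-1^-2 = +1.
(a,b)_31: α=0, u≡10; β=-2, v≡4 (mod 31); (10|31)=+1, (4|31)=+1; sign (−1)^0·+1^-2·+1^0 = +1.
(a,b)_∞: sgn(-19635)=−, sgn(-119)=−, so -1.
(a,b)_23: α=-2, u≡14; β=0, v≡17 (mod 23); (14|23)=-1, (17|23)=-1; sign (−1)^0·-1^0·-1^-2 = +1.
(a,b)_17: α=1, u≡8; β=1, v≡14 (mod 17); (8|17)=+1, (14|17)=-1; sign (−1)^0·+1^1·-1^1 = -1.
(a,b)_3: α=1, u≡1; β=2, v≡1 (mod 3); (1|3)=+1, (1|3)=+1; sign (−1)^0·+1^2·+1^1 = +1.
(a,b)_7: α=3, u≡1; β=3, v≡4 (mod 7); (1|7)=+1, (4|7)=+1; sign (−1)^1·+1^3·+1^3 = -1.
(a,b)_5: α=5, u≡2; β=0, v≡1 (mod 5); (2|5)=-1, (1|5)=+1; sign (−1)^0·-1^0·+1^5 = +1.
(a,b)_2: α=-4, β=0; u≡5, v≡1 (mod 8); ε(u)ε(v)=0·0, αω(v)=-4·0, βω(u)=0·1; sum ≡ 0  ⇒  +1.
(a,b)_11: α=3, u≡7; β=0, v≡6 (mod 11); (7|11)=-1, (6|11)=-1; sign (−1)^0·-1^0·-1^3 = -1.
Ram(-19635, -119) = {7, 11, 17, ∞}; no ℚ_7-point on the conic.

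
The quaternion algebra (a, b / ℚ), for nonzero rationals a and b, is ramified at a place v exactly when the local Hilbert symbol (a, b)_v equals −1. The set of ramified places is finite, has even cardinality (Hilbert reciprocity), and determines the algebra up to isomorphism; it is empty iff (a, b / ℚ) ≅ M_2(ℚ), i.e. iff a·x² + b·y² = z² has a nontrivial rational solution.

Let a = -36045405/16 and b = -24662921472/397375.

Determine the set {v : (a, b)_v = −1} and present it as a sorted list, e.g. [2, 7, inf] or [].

(a, b) ≡ (-49445, -148335) mod (ℚ^×)²; places V = {2, 3, 5, 7, 11, 17, 29, 31, ∞}.
(a,b)_11: α=1, u≡9; β=-1, v≡9 (mod 11); (9|11)=+1, (9|11)=+1; sign (−1)^1·+1^-1·+1^1 = -1.
(a,b)_31: α=1, u≡17; β=1, v≡9 (mod 31); (17|31)=-1, (9|31)=+1; sign (−1)^1·-1^1·+1^1 = +1.
(a,b)_5: α=1, u≡4; β=-3, v≡2 (mod 5); (4|5)=+1, (2|5)=-1; sign (−1)^0·+1^-3·-1^1 = -1.
(a,b)_∞: sgn(-49445)=−, sgn(-148335)=−, so -1.
(a,b)_29: α=1, u≡16; β=1, v≡3 (mod 29); (16|29)=+1, (3|29)=-1; sign (−1)^0·+1^1·-1^1 = -1.
(a,b)_3: α=6, u≡1; β=7, v≡1 (mod 3); (1|3)=+1, (1|3)=+1; sign (−1)^0·+1^7·+1^6 = +1.
(a,b)_7: α=0, u≡5; β=2, v≡1 (mod 7); (5|7)=-1, (1|7)=+1; sign (−1)^0·-1^2·+1^0 = +1.
(a,b)_17: α=0, u≡16; β=-2, v≡5 (mod 17); (16|17)=+1, (5|17)=-1; sign (−1)^0·+1^-2·-1^0 = +1.
(a,b)_2: α=-4, β=8; u≡3, v≡1 (mod 8); ε(u)ε(v)=1·0, αω(v)=-4·0, βω(u)=8·1; sum ≡ 0  ⇒  +1.
(-49445, -148335 / ℚ) ramifies at {5, 11, 29, ∞}: a division algebra.

[5, 11, 29, inf]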